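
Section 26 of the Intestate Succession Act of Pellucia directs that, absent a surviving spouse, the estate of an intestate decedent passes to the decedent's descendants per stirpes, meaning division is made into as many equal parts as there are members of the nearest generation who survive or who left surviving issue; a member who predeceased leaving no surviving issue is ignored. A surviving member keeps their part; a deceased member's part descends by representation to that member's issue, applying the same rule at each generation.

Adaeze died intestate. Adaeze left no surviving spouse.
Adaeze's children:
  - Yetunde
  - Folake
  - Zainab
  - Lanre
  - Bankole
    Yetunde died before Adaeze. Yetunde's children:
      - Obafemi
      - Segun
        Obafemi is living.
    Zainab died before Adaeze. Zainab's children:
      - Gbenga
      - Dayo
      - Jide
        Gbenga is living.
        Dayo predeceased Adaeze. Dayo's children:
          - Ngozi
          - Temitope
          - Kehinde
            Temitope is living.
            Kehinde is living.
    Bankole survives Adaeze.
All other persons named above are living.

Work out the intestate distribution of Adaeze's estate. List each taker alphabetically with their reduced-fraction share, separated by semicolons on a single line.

There is no surviving spouse, so the entire estate passes to Adaeze's descendants per stirpes.
The estate is divided into 5 equal shares of 1/5 among Yetunde, Folake, Zainab, Lanre, Bankole.
Yetunde predeceased; the 1/5 allotted to Yetunde's branch passes to Yetunde's issue by representation.
The 1/5 is divided into 2 equal shares of 1/10 among Obafemi, Segun.
Obafemi is living and takes 1/10.
Segun is living and takes 1/10.
Folake is living and takes 1/5.
Zainab predeceased; the 1/5 allotted to Zainab's branch passes to Zainab's issue by representation.
The 1/5 is divided into 3 equal shares of 1/15 among Gbenga, Dayo, Jide.
Gbenga is living and takes 1/15.
Dayo predeceased; the 1/15 allotted to Dayo's branch passes to Dayo's issue by representation.
The 1/15 is divided into 3 equal shares of 1/45 among Ngozi, Temitope, Kehinde.
Ngozi is living and takes 1/45.
Temitope is living and takes 1/45.
Kehinde is living and takes 1/45.
Jide is living and takes 1/15.
Lanre is living and takes 1/5.
Bankole is living and takes 1/5.

Bankole 1/5; Folake 1/5; Gbenga 1/15; Jide 1/15; Kehinde 1/45; Lanre 1/5; Ngozi 1/45; Obafemi 1/10; Segun 1/10; Temitope 1/45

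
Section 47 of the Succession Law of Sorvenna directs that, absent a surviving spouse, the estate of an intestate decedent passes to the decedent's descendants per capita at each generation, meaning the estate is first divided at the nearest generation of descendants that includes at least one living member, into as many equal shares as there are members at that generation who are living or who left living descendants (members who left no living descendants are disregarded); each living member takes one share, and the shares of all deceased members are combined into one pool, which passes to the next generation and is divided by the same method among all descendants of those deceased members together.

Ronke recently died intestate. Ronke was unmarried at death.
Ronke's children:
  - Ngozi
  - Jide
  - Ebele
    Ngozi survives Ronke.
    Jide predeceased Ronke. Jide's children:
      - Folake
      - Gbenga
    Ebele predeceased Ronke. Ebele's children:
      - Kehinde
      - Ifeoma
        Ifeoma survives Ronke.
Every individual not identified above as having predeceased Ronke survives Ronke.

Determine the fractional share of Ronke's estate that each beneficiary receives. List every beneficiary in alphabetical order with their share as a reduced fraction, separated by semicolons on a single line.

There is no surviving spouse, so the entire estate passes to Ronke's descendants per capita at each generation.
At generation 1 (Ngozi, Jide, Ebele) there are 3 shares of (1)/3 = 1/3 each.
Living: Ngozi — each takes 1/3.
Deceased: Jide and Ebele. Their combined 2/3 is pooled and carried to generation 2.
At generation 2 (Folake, Gbenga, Kehinde, Ifeoma) there are 4 shares of (2/3)/4 = 1/6 each.
Living: Folake, Gbenga, Kehinde, and Ifeoma — each takes 1/6.

Folake 1/6; Gbenga 1/6; Ifeoma 1/6; Kehinde 1/6; Ngozi 1/3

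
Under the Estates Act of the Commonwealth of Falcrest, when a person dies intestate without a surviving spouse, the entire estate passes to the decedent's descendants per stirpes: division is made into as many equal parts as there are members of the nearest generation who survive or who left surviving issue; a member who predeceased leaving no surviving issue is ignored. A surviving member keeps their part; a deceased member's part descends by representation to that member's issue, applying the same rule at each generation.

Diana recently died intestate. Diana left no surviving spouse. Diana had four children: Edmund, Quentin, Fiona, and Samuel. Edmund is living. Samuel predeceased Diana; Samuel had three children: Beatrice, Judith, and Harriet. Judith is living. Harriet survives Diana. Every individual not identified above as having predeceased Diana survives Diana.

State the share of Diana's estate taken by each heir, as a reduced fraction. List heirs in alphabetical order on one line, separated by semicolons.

Beatrice 1/12; Edmund 1/4; Fiona 1/4; Harriet 1/12; Judith 1/12; Quentin 1/4

There is no surviving spouse, so the entire estate passes to Diana's descendants per stirpes.
The estate is divided into 4 equal shares of 1/4 among Edmund, Quentin, Fiona, Samuel.
Edmund is living and takes 1/4.
Quentin is living and takes 1/4.
Fiona is living and takes 1/4.
Samuel predeceased; the 1/4 allotted to Samuel's branch passes to Samuel's issue by representation.
The 1/4 is divided into 3 equal shares of 1/12 among Beatrice, Judith, Harriet.
Beatrice is living and takes 1/12.
Judith is living and takes 1/12.
Harriet is living and takes 1/12.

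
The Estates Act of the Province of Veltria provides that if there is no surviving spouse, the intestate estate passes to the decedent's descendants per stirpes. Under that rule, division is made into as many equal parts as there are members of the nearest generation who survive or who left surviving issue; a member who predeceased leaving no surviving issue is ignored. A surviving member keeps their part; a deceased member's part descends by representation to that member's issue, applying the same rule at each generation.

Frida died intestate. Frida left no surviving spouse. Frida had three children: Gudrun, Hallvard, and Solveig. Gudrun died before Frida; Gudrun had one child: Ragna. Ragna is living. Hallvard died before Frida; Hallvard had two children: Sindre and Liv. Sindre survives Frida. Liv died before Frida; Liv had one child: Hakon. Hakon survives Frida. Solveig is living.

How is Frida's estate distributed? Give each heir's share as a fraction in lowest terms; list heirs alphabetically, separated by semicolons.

There is no surviving spouse, so the entire estate passes to Frida's descendants per stirpes.
The estate is divided into 3 equal shares of 1/3 among Gudrun, Hallvard, Solveig.
Gudrun predeceased; the 1/3 allotted to Gudrun's branch passes to Gudrun's issue by representation.
Ragna is the sole taker at this level and receives the full 1/3.
Hallvard predeceased; the 1/3 allotted to Hallvard's branch passes to Hallvard's issue by representation.
The 1/3 is divided into 2 equal shares of 1/6 among Sindre, Liv.
Sindre is living and takes 1/6.
Liv predeceased; the 1/6 allotted to Liv's branch passes to Liv's issue by representation.
Hakon is the sole taker at this level and receives the full 1/6.
Solveig is living and takes 1/3.

Hakon 1/6; Ragna 1/3; Sindre 1/6; Solveig 1/3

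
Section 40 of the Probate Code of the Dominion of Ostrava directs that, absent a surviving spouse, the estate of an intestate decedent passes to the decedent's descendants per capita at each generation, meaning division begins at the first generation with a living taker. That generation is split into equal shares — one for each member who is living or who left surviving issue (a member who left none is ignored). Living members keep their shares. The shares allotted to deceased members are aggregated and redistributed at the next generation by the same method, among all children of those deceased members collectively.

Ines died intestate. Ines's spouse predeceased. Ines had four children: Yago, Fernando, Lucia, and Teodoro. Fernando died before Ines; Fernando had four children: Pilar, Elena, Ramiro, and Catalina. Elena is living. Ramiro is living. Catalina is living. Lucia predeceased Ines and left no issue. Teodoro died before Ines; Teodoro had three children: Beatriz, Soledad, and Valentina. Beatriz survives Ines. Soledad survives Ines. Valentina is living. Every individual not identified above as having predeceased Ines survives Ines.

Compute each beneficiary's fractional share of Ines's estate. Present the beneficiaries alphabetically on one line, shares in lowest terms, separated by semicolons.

Beatriz 2/21; Catalina 2/21; Elena 2/21; Pilar 2/21; Ramiro 2/21; Soledad 2/21; Valentina 2/21; Yago 1/3

There is no surviving spouse, so the entire estate passes to Ines's descendants per capita at each generation.
At generation 1 (Yago, Fernando, Teodoro) there are 3 shares of (1)/3 = 1/3 each.
Living: Yago — each takes 1/3.
Deceased: Fernando and Teodoro. Their combined 2/3 is pooled and carried to generation 2.
At generation 2 (Pilar, Elena, Ramiro, Catalina, Beatriz, Soledad, Valentina) there are 7 shares of (2/3)/7 = 2/21 each.
Living: Pilar, Elena, Ramiro, Catalina, Beatriz, Soledad, and Valentina — each takes 2/21.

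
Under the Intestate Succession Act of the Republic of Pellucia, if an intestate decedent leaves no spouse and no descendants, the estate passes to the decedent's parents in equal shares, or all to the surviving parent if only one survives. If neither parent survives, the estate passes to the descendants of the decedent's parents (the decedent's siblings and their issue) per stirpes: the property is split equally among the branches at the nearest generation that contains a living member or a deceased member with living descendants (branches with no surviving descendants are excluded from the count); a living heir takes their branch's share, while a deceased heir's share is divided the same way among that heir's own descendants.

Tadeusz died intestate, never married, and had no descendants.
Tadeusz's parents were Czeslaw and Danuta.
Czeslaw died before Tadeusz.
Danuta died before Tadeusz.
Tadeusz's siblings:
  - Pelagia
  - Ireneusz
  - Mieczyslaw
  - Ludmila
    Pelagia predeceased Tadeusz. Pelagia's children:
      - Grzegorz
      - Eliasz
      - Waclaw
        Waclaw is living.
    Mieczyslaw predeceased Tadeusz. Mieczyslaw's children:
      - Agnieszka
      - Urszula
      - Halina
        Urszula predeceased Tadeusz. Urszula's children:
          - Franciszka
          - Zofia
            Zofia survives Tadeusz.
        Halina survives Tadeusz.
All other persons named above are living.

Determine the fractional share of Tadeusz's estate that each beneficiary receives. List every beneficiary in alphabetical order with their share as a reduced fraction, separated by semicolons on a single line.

Neither parent survives and there are no descendants, so the estate passes to Tadeusz's siblings and their issue per stirpes.
The estate is divided into 4 equal shares of 1/4 among Pelagia, Ireneusz, Mieczyslaw, Ludmila.
Pelagia predeceased; the 1/4 allotted to Pelagia's branch passes to Pelagia's issue by representation.
The 1/4 is divided into 3 equal shares of 1/12 among Grzegorz, Eliasz, Waclaw.
Grzegorz is living and takes 1/12.
Eliasz is living and takes 1/12.
Waclaw is living and takes 1/12.
Ireneusz is living and takes 1/4.
Mieczyslaw predeceased; the 1/4 allotted to Mieczyslaw's branch passes to Mieczyslaw's issue by representation.
The 1/4 is divided into 3 equal shares of 1/12 among Agnieszka, Urszula, Halina.
Agnieszka is living and takes 1/12.
Urszula predeceased; the 1/12 allotted to Urszula's branch passes to Urszula's issue by representation.
The 1/12 is divided into 2 equal shares of 1/24 among Franciszka, Zofia.
Franciszka is living and takes 1/24.
Zofia is living and takes 1/24.
Halina is living and takes 1/12.
Ludmila is living and takes 1/4.

Agnieszka 1/12; Eliasz 1/12; Franciszka 1/24; Grzegorz 1/12; Halina 1/12; Ireneusz 1/4; Ludmila 1/4; Waclaw 1/12; Zofia 1/24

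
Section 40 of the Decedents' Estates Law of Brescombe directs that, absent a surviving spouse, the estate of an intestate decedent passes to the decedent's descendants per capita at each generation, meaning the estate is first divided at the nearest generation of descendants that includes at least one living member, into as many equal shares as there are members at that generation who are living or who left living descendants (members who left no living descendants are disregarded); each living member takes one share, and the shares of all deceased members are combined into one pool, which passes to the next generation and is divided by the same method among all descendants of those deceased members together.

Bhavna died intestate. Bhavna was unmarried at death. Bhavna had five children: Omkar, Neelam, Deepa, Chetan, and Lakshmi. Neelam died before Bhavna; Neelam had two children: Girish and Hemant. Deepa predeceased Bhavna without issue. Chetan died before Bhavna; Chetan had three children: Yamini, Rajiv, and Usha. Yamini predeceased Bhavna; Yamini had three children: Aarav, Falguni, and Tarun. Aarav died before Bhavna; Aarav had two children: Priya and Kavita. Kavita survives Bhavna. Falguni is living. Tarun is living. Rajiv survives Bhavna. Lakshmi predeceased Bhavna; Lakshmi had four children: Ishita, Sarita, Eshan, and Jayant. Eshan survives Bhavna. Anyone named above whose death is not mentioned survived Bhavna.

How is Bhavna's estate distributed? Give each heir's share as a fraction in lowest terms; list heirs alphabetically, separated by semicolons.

There is no surviving spouse, so the entire estate passes to Bhavna's descendants per capita at each generation.
At generation 1 (Omkar, Neelam, Chetan, Lakshmi) there are 4 shares of (1)/4 = 1/4 each.
Living: Omkar — each takes 1/4.
Deceased: Neelam, Chetan, and Lakshmi. Their combined 3/4 is pooled and carried to generation 2.
At generation 2 (Girish, Hemant, Yamini, Rajiv, Usha, Ishita, Sarita, Eshan, Jayant) there are 9 shares of (3/4)/9 = 1/12 each.
Living: Girish, Hemant, Rajiv, Usha, Ishita, Sarita, Eshan, and Jayant — each takes 1/12.
Deceased: Yamini. That 1/12 share is carried to generation 3.
At generation 3 (Aarav, Falguni, Tarun) there are 3 shares of (1/12)/3 = 1/36 each.
Living: Falguni and Tarun — each takes 1/36.
Deceased: Aarav. That 1/36 share is carried to generation 4.
At generation 4 (Priya, Kavita) there are 2 shares of (1/36)/2 = 1/72 each.
Living: Priya and Kavita — each takes 1/72.

Eshan 1/12; Falguni 1/36; Girish 1/12; Hemant 1/12; Ishita 1/12; Jayant 1/12; Kavita 1/72; Omkar 1/4; Priya 1/72; Rajiv 1/12; Sarita 1/12; Tarun 1/36; Usha 1/12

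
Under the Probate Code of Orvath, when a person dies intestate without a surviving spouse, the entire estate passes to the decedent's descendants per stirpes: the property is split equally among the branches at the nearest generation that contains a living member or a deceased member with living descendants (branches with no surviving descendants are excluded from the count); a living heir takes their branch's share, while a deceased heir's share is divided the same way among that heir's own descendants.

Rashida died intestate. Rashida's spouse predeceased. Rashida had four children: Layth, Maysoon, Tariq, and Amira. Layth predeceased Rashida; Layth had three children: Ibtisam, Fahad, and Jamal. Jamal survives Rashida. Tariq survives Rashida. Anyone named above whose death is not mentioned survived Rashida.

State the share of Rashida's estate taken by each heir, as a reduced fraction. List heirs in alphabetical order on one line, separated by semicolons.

There is no surviving spouse, so the entire estate passes to Rashida's descendants per stirpes.
The estate is divided into 4 equal shares of 1/4 among Layth, Maysoon, Tariq, Amira.
Layth predeceased; the 1/4 allotted to Layth's branch passes to Layth's issue by representation.
The 1/4 is divided into 3 equal shares of 1/12 among Ibtisam, Fahad, Jamal.
Ibtisam is living and takes 1/12.
Fahad is living and takes 1/12.
Jamal is living and takes 1/12.
Maysoon is living and takes 1/4.
Tariq is living and takes 1/4.
Amira is living and takes 1/4.

Amira 1/4; Fahad 1/12; Ibtisam 1/12; Jamal 1/12; Maysoon 1/4; Tariq 1/4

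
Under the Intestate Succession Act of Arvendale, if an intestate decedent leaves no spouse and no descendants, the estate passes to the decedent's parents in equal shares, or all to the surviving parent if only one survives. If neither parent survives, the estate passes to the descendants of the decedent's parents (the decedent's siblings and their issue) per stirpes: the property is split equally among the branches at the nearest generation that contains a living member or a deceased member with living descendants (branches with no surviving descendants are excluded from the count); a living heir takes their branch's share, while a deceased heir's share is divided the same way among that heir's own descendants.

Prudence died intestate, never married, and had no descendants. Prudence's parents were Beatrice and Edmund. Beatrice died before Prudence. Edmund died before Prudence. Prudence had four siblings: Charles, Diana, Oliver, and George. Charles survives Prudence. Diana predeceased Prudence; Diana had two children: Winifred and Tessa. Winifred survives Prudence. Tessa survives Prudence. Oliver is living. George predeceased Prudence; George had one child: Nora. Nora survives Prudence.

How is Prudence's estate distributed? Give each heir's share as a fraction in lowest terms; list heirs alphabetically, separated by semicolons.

Charles 1/4; Nora 1/4; Oliver 1/4; Tessa 1/8; Winifred 1/8

Neither parent survives and there are no descendants, so the estate passes to Prudence's siblings and their issue per stirpes.
The estate is divided into 4 equal shares of 1/4 among Charles, Diana, Oliver, George.
Charles is living and takes 1/4.
Diana predeceased; the 1/4 allotted to Diana's branch passes to Diana's issue by representation.
The 1/4 is divided into 2 equal shares of 1/8 among Winifred, Tessa.
Winifred is living and takes 1/8.
Tessa is living and takes 1/8.
Oliver is living and takes 1/4.
George predeceased; the 1/4 allotted to George's branch passes to George's issue by representation.
Nora is the sole taker at this level and receives the full 1/4.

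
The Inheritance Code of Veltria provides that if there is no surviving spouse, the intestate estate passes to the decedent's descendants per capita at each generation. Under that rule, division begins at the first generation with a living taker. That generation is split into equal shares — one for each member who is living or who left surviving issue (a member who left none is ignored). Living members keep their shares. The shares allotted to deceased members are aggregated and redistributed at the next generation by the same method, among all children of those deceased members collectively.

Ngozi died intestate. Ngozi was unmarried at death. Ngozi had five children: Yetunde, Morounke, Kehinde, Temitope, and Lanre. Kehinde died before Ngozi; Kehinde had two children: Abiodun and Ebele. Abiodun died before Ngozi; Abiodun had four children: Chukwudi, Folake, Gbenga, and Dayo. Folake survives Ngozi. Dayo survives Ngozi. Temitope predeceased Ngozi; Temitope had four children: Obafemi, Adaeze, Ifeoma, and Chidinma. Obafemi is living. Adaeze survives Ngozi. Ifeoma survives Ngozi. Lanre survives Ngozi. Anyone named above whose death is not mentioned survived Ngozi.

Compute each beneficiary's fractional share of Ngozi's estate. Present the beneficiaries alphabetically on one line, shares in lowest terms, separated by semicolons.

Adaeze 1/15; Chidinma 1/15; Chukwudi 1/60; Dayo 1/60; Ebele 1/15; Folake 1/60; Gbenga 1/60; Ifeoma 1/15; Lanre 1/5; Morounke 1/5; Obafemi 1/15; Yetunde 1/5

There is no surviving spouse, so the entire estate passes to Ngozi's descendants per capita at each generation.
At generation 1 (Yetunde, Morounke, Kehinde, Temitope, Lanre) there are 5 shares of (1)/5 = 1/5 each.
Living: Yetunde, Morounke, and Lanre — each takes 1/5.
Deceased: Kehinde and Temitope. Their combined 2/5 is pooled and carried to generation 2.
At generation 2 (Abiodun, Ebele, Obafemi, Adaeze, Ifeoma, Chidinma) there are 6 shares of (2/5)/6 = 1/15 each.
Living: Ebele, Obafemi, Adaeze, Ifeoma, and Chidinma — each takes 1/15.
Deceased: Abiodun. That 1/15 share is carried to generation 3.
At generation 3 (Chukwudi, Folake, Gbenga, Dayo) there are 4 shares of (1/15)/4 = 1/60 each.
Living: Chukwudi, Folake, Gbenga, and Dayo — each takes 1/60.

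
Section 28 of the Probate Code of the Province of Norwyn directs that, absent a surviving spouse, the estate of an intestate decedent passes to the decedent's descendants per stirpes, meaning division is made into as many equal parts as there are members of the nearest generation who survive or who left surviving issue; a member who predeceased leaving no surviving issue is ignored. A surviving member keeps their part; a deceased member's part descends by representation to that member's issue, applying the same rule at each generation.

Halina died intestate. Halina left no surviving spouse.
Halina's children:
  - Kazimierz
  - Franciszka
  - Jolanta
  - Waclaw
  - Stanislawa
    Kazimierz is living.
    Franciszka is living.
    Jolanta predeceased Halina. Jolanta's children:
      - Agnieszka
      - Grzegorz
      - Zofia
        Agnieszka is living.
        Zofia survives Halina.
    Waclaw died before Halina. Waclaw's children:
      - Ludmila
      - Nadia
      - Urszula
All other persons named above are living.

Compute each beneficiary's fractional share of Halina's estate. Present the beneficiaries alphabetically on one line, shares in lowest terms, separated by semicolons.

Agnieszka 1/15; Franciszka 1/5; Grzegorz 1/15; Kazimierz 1/5; Ludmila 1/15; Nadia 1/15; Stanislawa 1/5; Urszula 1/15; Zofia 1/15

There is no surviving spouse, so the entire estate passes to Halina's descendants per stirpes.
The estate is divided into 5 equal shares of 1/5 among Kazimierz, Franciszka, Jolanta, Waclaw, Stanislawa.
Kazimierz is living and takes 1/5.
Franciszka is living and takes 1/5.
Jolanta predeceased; the 1/5 allotted to Jolanta's branch passes to Jolanta's issue by representation.
The 1/5 is divided into 3 equal shares of 1/15 among Agnieszka, Grzegorz, Zofia.
Agnieszka is living and takes 1/15.
Grzegorz is living and takes 1/15.
Zofia is living and takes 1/15.
Waclaw predeceased; the 1/5 allotted to Waclaw's branch passes to Waclaw's issue by representation.
The 1/5 is divided into 3 equal shares of 1/15 among Ludmila, Nadia, Urszula.
Ludmila is living and takes 1/15.
Nadia is living and takes 1/15.
Urszula is living and takes 1/15.
Stanislawa is living and takes 1/5.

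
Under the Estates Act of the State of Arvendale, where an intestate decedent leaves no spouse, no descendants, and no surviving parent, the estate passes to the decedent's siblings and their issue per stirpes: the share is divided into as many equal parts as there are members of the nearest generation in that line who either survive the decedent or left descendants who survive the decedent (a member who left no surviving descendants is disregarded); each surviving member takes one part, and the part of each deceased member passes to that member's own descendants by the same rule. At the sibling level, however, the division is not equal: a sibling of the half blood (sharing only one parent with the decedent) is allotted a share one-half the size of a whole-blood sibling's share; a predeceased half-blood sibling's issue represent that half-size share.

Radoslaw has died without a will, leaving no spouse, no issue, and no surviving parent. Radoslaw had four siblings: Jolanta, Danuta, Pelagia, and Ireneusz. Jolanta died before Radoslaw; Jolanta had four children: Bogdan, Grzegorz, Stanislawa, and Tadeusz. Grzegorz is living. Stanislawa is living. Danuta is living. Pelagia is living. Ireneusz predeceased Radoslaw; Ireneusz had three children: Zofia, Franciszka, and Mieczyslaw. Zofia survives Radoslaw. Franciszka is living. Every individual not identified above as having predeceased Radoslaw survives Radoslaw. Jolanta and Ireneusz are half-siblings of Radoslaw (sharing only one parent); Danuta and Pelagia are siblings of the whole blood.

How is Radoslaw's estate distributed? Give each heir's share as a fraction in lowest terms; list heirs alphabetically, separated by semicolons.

No spouse, descendants, or parent survives, so the estate passes to Radoslaw's siblings per stirpes.
Half-blood siblings count for one-half the weight of whole-blood siblings at the initial division.
Dividing 1 in proportion to weights (total weight 3): Jolanta (weight 1/2) → 1/6; Danuta (weight 1) → 1/3; Pelagia (weight 1) → 1/3; Ireneusz (weight 1/2) → 1/6.
Jolanta predeceased; the 1/6 allotted to Jolanta's branch passes to Jolanta's issue by representation.
The 1/6 is divided into 4 equal shares of 1/24 among Bogdan, Grzegorz, Stanislawa, Tadeusz.
Bogdan is living and takes 1/24.
Grzegorz is living and takes 1/24.
Stanislawa is living and takes 1/24.
Tadeusz is living and takes 1/24.
Danuta is living and takes 1/3.
Pelagia is living and takes 1/3.
Ireneusz predeceased; the 1/6 allotted to Ireneusz's branch passes to Ireneusz's issue by representation.
The 1/6 is divided into 3 equal shares of 1/18 among Zofia, Franciszka, Mieczyslaw.
Zofia is living and takes 1/18.
Franciszka is living and takes 1/18.
Mieczyslaw is living and takes 1/18.

Bogdan 1/24; Danuta 1/3; Franciszka 1/18; Grzegorz 1/24; Mieczyslaw 1/18; Pelagia 1/3; Stanislawa 1/24; Tadeusz 1/24; Zofia 1/18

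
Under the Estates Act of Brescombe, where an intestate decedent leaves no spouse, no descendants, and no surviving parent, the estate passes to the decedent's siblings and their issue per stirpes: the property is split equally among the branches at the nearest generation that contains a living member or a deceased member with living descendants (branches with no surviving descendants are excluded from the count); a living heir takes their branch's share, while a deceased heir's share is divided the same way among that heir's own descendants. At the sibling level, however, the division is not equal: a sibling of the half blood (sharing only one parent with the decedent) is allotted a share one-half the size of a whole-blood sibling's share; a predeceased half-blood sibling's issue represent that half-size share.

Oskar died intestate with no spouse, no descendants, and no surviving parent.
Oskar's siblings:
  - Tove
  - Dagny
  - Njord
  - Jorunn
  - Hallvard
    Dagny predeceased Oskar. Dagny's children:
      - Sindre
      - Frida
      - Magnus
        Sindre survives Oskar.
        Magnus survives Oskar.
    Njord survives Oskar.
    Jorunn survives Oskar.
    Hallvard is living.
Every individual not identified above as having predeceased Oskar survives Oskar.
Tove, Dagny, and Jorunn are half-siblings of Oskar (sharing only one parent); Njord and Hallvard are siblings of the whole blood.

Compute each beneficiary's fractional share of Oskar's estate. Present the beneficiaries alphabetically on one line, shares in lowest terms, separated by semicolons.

No spouse, descendants, or parent survives, so the estate passes to Oskar's siblings per stirpes.
Half-blood siblings count for one-half the weight of whole-blood siblings at the initial division.
Dividing 1 in proportion to weights (total weight 7/2): Tove (weight 1/2) → 1/7; Dagny (weight 1/2) → 1/7; Njord (weight 1) → 2/7; Jorunn (weight 1/2) → 1/7; Hallvard (weight 1) → 2/7.
Tove is living and takes 1/7.
Dagny predeceased; the 1/7 allotted to Dagny's branch passes to Dagny's issue by representation.
The 1/7 is divided into 3 equal shares of 1/21 among Sindre, Frida, Magnus.
Sindre is living and takes 1/21.
Frida is living and takes 1/21.
Magnus is living and takes 1/21.
Njord is living and takes 2/7.
Jorunn is living and takes 1/7.
Hallvard is living and takes 2/7.

Frida 1/21; Hallvard 2/7; Jorunn 1/7; Magnus 1/21; Njord 2/7; Sindre 1/21; Tove 1/7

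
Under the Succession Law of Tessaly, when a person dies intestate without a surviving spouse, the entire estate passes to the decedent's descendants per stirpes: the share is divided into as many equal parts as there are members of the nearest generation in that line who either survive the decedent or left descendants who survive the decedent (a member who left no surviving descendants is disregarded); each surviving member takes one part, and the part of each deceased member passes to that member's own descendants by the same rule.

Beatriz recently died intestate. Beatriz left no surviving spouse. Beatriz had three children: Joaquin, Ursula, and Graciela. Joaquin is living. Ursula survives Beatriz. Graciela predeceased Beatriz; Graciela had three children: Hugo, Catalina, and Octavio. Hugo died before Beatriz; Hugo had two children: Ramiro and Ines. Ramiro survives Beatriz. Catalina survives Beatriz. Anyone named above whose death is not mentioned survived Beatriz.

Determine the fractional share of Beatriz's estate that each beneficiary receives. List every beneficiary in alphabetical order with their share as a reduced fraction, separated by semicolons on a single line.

There is no surviving spouse, so the entire estate passes to Beatriz's descendants per stirpes.
The estate is divided into 3 equal shares of 1/3 among Joaquin, Ursula, Graciela.
Joaquin is living and takes 1/3.
Ursula is living and takes 1/3.
Graciela predeceased; the 1/3 allotted to Graciela's branch passes to Graciela's issue by representation.
The 1/3 is divided into 3 equal shares of 1/9 among Hugo, Catalina, Octavio.
Hugo predeceased; the 1/9 allotted to Hugo's branch passes to Hugo's issue by representation.
The 1/9 is divided into 2 equal shares of 1/18 among Ramiro, Ines.
Ramiro is living and takes 1/18.
Ines is living and takes 1/18.
Catalina is living and takes 1/9.
Octavio is living and takes 1/9.

Catalina 1/9; Ines 1/18; Joaquin 1/3; Octavio 1/9; Ramiro 1/18; Ursula 1/3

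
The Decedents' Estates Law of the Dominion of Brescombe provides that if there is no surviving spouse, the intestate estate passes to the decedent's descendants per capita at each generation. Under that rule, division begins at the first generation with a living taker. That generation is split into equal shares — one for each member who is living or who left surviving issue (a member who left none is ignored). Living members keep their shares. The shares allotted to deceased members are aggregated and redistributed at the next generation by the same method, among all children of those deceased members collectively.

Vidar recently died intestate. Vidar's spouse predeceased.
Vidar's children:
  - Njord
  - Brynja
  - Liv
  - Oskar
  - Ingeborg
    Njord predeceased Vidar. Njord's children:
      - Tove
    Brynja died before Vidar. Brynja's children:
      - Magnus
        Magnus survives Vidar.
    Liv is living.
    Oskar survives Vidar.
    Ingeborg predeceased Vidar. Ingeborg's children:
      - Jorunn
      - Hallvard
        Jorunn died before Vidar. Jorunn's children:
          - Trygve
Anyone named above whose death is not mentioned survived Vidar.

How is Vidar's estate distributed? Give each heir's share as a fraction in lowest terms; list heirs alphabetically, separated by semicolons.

There is no surviving spouse, so the entire estate passes to Vidar's descendants per capita at each generation.
At generation 1 (Njord, Brynja, Liv, Oskar, Ingeborg) there are 5 shares of (1)/5 = 1/5 each.
Living: Liv and Oskar — each takes 1/5.
Deceased: Njord, Brynja, and Ingeborg. Their combined 3/5 is pooled and carried to generation 2.
At generation 2 (Tove, Magnus, Jorunn, Hallvard) there are 4 shares of (3/5)/4 = 3/20 each.
Living: Tove, Magnus, and Hallvard — each takes 3/20.
Deceased: Jorunn. That 3/20 share is carried to generation 3.
At generation 3 (Trygve) there are 1 shares of (3/20)/1 = 3/20 each.
Living: Trygve — each takes 3/20.

Hallvard 3/20; Liv 1/5; Magnus 3/20; Oskar 1/5; Tove 3/20; Trygve 3/20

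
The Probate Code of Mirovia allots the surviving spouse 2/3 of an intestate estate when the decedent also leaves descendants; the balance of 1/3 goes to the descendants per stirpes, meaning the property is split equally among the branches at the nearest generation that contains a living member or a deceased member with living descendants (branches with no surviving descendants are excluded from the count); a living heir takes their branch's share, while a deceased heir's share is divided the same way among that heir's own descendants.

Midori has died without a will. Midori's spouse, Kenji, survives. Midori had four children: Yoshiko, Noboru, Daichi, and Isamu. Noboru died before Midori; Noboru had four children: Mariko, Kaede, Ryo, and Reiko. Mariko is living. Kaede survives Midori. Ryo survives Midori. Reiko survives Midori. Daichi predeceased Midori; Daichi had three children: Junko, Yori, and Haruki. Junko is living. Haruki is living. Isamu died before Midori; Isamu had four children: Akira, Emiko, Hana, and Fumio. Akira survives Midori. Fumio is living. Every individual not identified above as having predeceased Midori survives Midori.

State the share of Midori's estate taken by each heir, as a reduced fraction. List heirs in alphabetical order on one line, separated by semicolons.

Kenji, as surviving spouse, takes 2/3.
The remaining 1/3 passes to Midori's descendants per stirpes.
The 1/3 is divided into 4 equal shares of 1/12 among Yoshiko, Noboru, Daichi, Isamu.
Yoshiko is living and takes 1/12.
Noboru predeceased; the 1/12 allotted to Noboru's branch passes to Noboru's issue by representation.
The 1/12 is divided into 4 equal shares of 1/48 among Mariko, Kaede, Ryo, Reiko.
Mariko is living and takes 1/48.
Kaede is living and takes 1/48.
Ryo is living and takes 1/48.
Reiko is living and takes 1/48.
Daichi predeceased; the 1/12 allotted to Daichi's branch passes to Daichi's issue by representation.
The 1/12 is divided into 3 equal shares of 1/36 among Junko, Yori, Haruki.
Junko is living and takes 1/36.
Yori is living and takes 1/36.
Haruki is living and takes 1/36.
Isamu predeceased; the 1/12 allotted to Isamu's branch passes to Isamu's issue by representation.
The 1/12 is divided into 4 equal shares of 1/48 among Akira, Emiko, Hana, Fumio.
Akira is living and takes 1/48.
Emiko is living and takes 1/48.
Hana is living and takes 1/48.
Fumio is living and takes 1/48.

Akira 1/48; Emiko 1/48; Fumio 1/48; Hana 1/48; Haruki 1/36; Junko 1/36; Kaede 1/48; Kenji 2/3; Mariko 1/48; Reiko 1/48; Ryo 1/48; Yori 1/36; Yoshiko 1/12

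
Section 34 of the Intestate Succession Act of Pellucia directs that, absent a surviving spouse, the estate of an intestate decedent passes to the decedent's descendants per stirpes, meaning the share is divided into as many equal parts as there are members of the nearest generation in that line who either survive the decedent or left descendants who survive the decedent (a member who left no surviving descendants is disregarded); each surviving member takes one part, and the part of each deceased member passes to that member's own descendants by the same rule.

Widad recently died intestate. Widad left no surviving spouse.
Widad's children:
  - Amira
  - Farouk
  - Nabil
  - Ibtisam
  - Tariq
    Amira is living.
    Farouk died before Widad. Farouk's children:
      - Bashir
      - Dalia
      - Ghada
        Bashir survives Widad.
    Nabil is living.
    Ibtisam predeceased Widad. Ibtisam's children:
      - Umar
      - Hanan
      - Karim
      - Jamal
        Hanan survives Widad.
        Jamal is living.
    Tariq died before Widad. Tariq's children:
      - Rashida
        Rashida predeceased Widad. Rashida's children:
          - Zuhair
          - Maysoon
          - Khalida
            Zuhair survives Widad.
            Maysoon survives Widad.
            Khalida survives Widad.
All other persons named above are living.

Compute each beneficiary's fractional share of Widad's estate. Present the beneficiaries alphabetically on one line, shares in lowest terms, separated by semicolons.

Amira 1/5; Bashir 1/15; Dalia 1/15; Ghada 1/15; Hanan 1/20; Jamal 1/20; Karim 1/20; Khalida 1/15; Maysoon 1/15; Nabil 1/5; Umar 1/20; Zuhair 1/15

There is no surviving spouse, so the entire estate passes to Widad's descendants per stirpes.
The estate is divided into 5 equal shares of 1/5 among Amira, Farouk, Nabil, Ibtisam, Tariq.
Amira is living and takes 1/5.
Farouk predeceased; the 1/5 allotted to Farouk's branch passes to Farouk's issue by representation.
The 1/5 is divided into 3 equal shares of 1/15 among Bashir, Dalia, Ghada.
Bashir is living and takes 1/15.
Dalia is living and takes 1/15.
Ghada is living and takes 1/15.
Nabil is living and takes 1/5.
Ibtisam predeceased; the 1/5 allotted to Ibtisam's branch passes to Ibtisam's issue by representation.
The 1/5 is divided into 4 equal shares of 1/20 among Umar, Hanan, Karim, Jamal.
Umar is living and takes 1/20.
Hanan is living and takes 1/20.
Karim is living and takes 1/20.
Jamal is living and takes 1/20.
Tariq predeceased; the 1/5 allotted to Tariq's branch passes to Tariq's issue by representation.
Rashida's line is the sole branch at this level, so the full 1/5 passes to Rashida's issue by representation.
The 1/5 is divided into 3 equal shares of 1/15 among Zuhair, Maysoon, Khalida.
Zuhair is living and takes 1/15.
Maysoon is living and takes 1/15.
Khalida is living and takes 1/15.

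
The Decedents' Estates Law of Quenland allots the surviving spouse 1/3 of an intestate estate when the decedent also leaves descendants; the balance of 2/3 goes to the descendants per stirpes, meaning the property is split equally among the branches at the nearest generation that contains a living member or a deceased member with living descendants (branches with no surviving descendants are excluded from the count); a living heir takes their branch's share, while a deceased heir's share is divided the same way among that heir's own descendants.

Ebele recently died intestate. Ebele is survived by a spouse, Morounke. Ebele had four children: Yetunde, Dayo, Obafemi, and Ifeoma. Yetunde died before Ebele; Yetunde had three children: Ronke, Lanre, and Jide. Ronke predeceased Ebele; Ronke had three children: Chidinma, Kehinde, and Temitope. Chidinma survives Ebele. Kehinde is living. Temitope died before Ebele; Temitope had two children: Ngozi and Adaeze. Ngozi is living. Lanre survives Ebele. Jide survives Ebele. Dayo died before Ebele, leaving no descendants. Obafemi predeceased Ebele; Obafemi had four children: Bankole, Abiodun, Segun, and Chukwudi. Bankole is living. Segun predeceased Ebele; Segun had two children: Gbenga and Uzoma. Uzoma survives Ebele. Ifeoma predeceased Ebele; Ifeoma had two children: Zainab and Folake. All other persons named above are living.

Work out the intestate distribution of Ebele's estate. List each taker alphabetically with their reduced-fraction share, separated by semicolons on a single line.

Morounke, as surviving spouse, takes 1/3.
The remaining 2/3 passes to Ebele's descendants per stirpes.
Dayo left no surviving issue, so that branch lapses and is disregarded.
The 2/3 is divided into 3 equal shares of 2/9 among Yetunde, Obafemi, Ifeoma.
Yetunde predeceased; the 2/9 allotted to Yetunde's branch passes to Yetunde's issue by representation.
The 2/9 is divided into 3 equal shares of 2/27 among Ronke, Lanre, Jide.
Ronke predeceased; the 2/27 allotted to Ronke's branch passes to Ronke's issue by representation.
The 2/27 is divided into 3 equal shares of 2/81 among Chidinma, Kehinde, Temitope.
Chidinma is living and takes 2/81.
Kehinde is living and takes 2/81.
Temitope predeceased; the 2/81 allotted to Temitope's branch passes to Temitope's issue by representation.
The 2/81 is divided into 2 equal shares of 1/81 among Ngozi, Adaeze.
Ngozi is living and takes 1/81.
Adaeze is living and takes 1/81.
Lanre is living and takes 2/27.
Jide is living and takes 2/27.
Obafemi predeceased; the 2/9 allotted to Obafemi's branch passes to Obafemi's issue by representation.
The 2/9 is divided into 4 equal shares of 1/18 among Bankole, Abiodun, Segun, Chukwudi.
Bankole is living and takes 1/18.
Abiodun is living and takes 1/18.
Segun predeceased; the 1/18 allotted to Segun's branch passes to Segun's issue by representation.
The 1/18 is divided into 2 equal shares of 1/36 among Gbenga, Uzoma.
Gbenga is living and takes 1/36.
Uzoma is living and takes 1/36.
Chukwudi is living and takes 1/18.
Ifeoma predeceased; the 2/9 allotted to Ifeoma's branch passes to Ifeoma's issue by representation.
The 2/9 is divided into 2 equal shares of 1/9 among Zainab, Folake.
Zainab is living and takes 1/9.
Folake is living and takes 1/9.

Abiodun 1/18; Adaeze 1/81; Bankole 1/18; Chidinma 2/81; Chukwudi 1/18; Folake 1/9; Gbenga 1/36; Jide 2/27; Kehinde 2/81; Lanre 2/27; Morounke 1/3; Ngozi 1/81; Uzoma 1/36; Zainab 1/9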